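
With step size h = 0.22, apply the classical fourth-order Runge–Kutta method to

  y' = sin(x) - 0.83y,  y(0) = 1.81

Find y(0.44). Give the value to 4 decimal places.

1.3408

RK4: k1 = f(x_n, y_n); k2 = f(x_n + h/2, y_n + (h/2)·k1); k3 = f(x_n + h/2, y_n + (h/2)·k2); k4 = f(x_n + h, y_n + h·k3); y_{n+1} = y_n + (h/6)·(k1 + 2k2 + 2k3 + k4).
x=0.000000, y=1.810000:
  k1 = f(0.000000, 1.810000) = -1.502300
  k2 = f(0.110000, 1.644747) = -1.255362
  k3 = f(0.110000, 1.671910) = -1.277907
  k4 = f(0.220000, 1.528860) = -1.050725
  y ← 1.810000 + (0.22/6)·(k1 + 2k2 + 2k3 + k4) = 1.530616
x=0.220000, y=1.530616:
  k1 = f(0.220000, 1.530616) = -1.052182
  k2 = f(0.330000, 1.414876) = -0.850304
  k3 = f(0.330000, 1.437083) = -0.868736
  k4 = f(0.440000, 1.339494) = -0.685841
  y ← 1.530616 + (0.22/6)·(k1 + 2k2 + 2k3 + k4) = 1.340826
y(0.44) ≈ 1.3408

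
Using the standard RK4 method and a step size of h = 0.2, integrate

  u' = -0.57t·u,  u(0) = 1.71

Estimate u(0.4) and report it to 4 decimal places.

RK4: k1 = f(t_n, u_n); k2 = f(t_n + h/2, u_n + (h/2)·k1); k3 = f(t_n + h/2, u_n + (h/2)·k2); k4 = f(t_n + h, u_n + h·k3); u_{n+1} = u_n + (h/6)·(k1 + 2k2 + 2k3 + k4).
t=0.000000, u=1.710000:
  k1 = f(0.000000, 1.710000) = 0.000000
  k2 = f(0.100000, 1.710000) = -0.097470
  k3 = f(0.100000, 1.700253) = -0.096914
  k4 = f(0.200000, 1.690617) = -0.192730
  u ← 1.710000 + (0.2/6)·(k1 + 2k2 + 2k3 + k4) = 1.690617
t=0.200000, u=1.690617:
  k1 = f(0.200000, 1.690617) = -0.192730
  k2 = f(0.300000, 1.671344) = -0.285800
  k3 = f(0.300000, 1.662037) = -0.284208
  k4 = f(0.400000, 1.633775) = -0.372501
  u ← 1.690617 + (0.2/6)·(k1 + 2k2 + 2k3 + k4) = 1.633775
u(0.4) ≈ 1.6338

1.6338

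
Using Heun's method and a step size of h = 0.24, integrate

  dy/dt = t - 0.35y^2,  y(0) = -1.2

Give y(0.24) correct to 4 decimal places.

-1.3050

Heun: k1 = f(t_n, y_n); k2 = f(t_n + h, y_n + h·k1); y_{n+1} = y_n + (h/2)·(k1 + k2).
t=0.000000, y=-1.200000:
  k1 = f(0.000000, -1.200000) = -0.504000
  k2 = f(0.240000, -1.320960) = -0.370727
  y ← -1.200000 + (0.24/2)·(-0.504000 + (-0.370727)) = -1.304967
y(0.24) ≈ -1.3050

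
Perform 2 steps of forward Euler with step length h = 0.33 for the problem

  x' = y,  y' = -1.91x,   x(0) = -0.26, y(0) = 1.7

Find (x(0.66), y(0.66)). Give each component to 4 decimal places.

0.9161, 1.6742

Euler on (x,y): x_{n+1} = x_n + h·x', y_{n+1} = y_n + h·y'.
0.000000: (-0.260000, 1.700000); f=(1.700000, 0.496600) → (0.301000, 1.863878)
0.330000: (0.301000, 1.863878); f=(1.863878, -0.574910) → (0.916080, 1.674158)
(x(0.66), y(0.66)) ≈ (0.9161, 1.6742)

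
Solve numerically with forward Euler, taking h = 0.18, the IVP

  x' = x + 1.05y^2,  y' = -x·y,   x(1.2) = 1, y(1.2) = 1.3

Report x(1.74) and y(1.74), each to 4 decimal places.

2.4557, 0.5003

Euler on (x,y): x_{n+1} = x_n + h·x', y_{n+1} = y_n + h·y'.
1.200000: (1.000000, 1.300000); f=(2.774500, -1.300000) → (1.499410, 1.066000)
1.380000: (1.499410, 1.066000); f=(2.692584, -1.598371) → (1.984075, 0.778293)
1.560000: (1.984075, 0.778293); f=(2.620102, -1.544192) → (2.455694, 0.500339)
(x(1.74), y(1.74)) ≈ (2.4557, 0.5003)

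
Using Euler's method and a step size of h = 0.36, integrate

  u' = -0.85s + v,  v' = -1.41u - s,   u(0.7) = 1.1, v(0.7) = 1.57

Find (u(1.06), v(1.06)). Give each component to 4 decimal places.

1.4510, 0.7596

Euler on (u,v): u_{n+1} = u_n + h·u', v_{n+1} = v_n + h·v'.
0.700000: (1.100000, 1.570000); f=(0.975000, -2.251000) → (1.451000, 0.759640)
(u(1.06), v(1.06)) ≈ (1.4510, 0.7596)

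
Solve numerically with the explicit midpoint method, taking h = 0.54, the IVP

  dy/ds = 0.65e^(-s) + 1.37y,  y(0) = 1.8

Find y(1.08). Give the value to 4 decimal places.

Midpoint: k1 = f(s_n, y_n); k2 = f(s_n + h/2, y_n + (h/2)·k1); y_{n+1} = y_n + h·k2.
s=0.000000, y=1.800000:
  k1 = f(0.000000, 1.800000) = 3.116000
  k2 = f(0.270000, 2.641320) = 4.114805
  y ← 1.800000 + 0.54·4.114805 = 4.021995
s=0.540000, y=4.021995:
  k1 = f(0.540000, 4.021995) = 5.888919
  k2 = f(0.810000, 5.612003) = 7.977602
  y ← 4.021995 + 0.54·7.977602 = 8.329900
y(1.08) ≈ 8.3299

8.3299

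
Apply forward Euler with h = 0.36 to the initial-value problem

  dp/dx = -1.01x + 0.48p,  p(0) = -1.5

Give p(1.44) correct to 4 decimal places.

Euler: p_{n+1} = p_n + h·f(x_n, p_n).
x=0.000000, p=-1.500000: f=-0.720000 → p ← -1.500000 + 0.36·(-0.720000) = -1.759200
x=0.360000, p=-1.759200: f=-1.208016 → p ← -1.759200 + 0.36·(-1.208016) = -2.194086
x=0.720000, p=-2.194086: f=-1.780361 → p ← -2.194086 + 0.36·(-1.780361) = -2.835016
x=1.080000, p=-2.835016: f=-2.451608 → p ← -2.835016 + 0.36·(-2.451608) = -3.717595
p(1.44) ≈ -3.7176

-3.7176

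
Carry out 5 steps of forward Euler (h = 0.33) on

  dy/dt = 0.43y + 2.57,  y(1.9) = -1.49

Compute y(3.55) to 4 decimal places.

2.7343

Euler: y_{n+1} = y_n + h·f(t_n, y_n).
t=1.900000, y=-1.490000: f=1.929300 → y ← -1.490000 + 0.33·1.929300 = -0.853331
t=2.230000, y=-0.853331: f=2.203068 → y ← -0.853331 + 0.33·2.203068 = -0.126319
t=2.560000, y=-0.126319: f=2.515683 → y ← -0.126319 + 0.33·2.515683 = 0.703857
t=2.890000, y=0.703857: f=2.872658 → y ← 0.703857 + 0.33·2.872658 = 1.651834
t=3.220000, y=1.651834: f=3.280289 → y ← 1.651834 + 0.33·3.280289 = 2.734329
y(3.55) ≈ 2.7343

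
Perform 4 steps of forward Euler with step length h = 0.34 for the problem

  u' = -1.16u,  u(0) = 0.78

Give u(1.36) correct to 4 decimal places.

0.1049

Euler: u_{n+1} = u_n + h·f(t_n, u_n).
t=0.000000, u=0.780000: f=-0.904800 → u ← 0.780000 + 0.34·(-0.904800) = 0.472368
t=0.340000, u=0.472368: f=-0.547947 → u ← 0.472368 + 0.34·(-0.547947) = 0.286066
t=0.680000, u=0.286066: f=-0.331837 → u ← 0.286066 + 0.34·(-0.331837) = 0.173242
t=1.020000, u=0.173242: f=-0.200960 → u ← 0.173242 + 0.34·(-0.200960) = 0.104915
u(1.36) ≈ 0.1049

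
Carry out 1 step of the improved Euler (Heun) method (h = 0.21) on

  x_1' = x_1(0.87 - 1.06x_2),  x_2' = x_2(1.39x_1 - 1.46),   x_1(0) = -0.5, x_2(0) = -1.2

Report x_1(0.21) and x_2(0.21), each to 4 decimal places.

Heun on (x_1,x_2): k1 = f(t_n, state_n); k2 = f(t_n + h, state_n + h·k1); state_{n+1} = state_n + (h/2)·(k1 + k2).
0.000000: (-0.500000, -1.200000)
  k1 = (-1.071000, 2.586000)
  predictor → (-0.724910, -0.656940)
  k2 = (-1.135467, 1.621082)
  → (-0.731679, -0.758256)
(x_1(0.21), x_2(0.21)) ≈ (-0.7317, -0.7583)

-0.7317, -0.7583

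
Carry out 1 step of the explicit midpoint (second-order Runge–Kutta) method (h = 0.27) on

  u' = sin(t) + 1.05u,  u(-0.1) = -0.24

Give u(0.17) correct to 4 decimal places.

Midpoint: k1 = f(t_n, u_n); k2 = f(t_n + h/2, u_n + (h/2)·k1); u_{n+1} = u_n + h·k2.
t=-0.100000, u=-0.240000:
  k1 = f(-0.100000, -0.240000) = -0.351833
  k2 = f(0.035000, -0.287498) = -0.266880
  u ← -0.240000 + 0.27·(-0.266880) = -0.312057
u(0.17) ≈ -0.3121

-0.3121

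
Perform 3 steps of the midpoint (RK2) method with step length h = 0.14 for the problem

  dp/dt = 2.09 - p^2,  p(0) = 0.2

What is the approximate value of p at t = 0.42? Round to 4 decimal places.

0.9139

Midpoint: k1 = f(t_n, p_n); k2 = f(t_n + h/2, p_n + (h/2)·k1); p_{n+1} = p_n + h·k2.
t=0.000000, p=0.200000:
  k1 = f(0.000000, 0.200000) = 2.050000
  k2 = f(0.070000, 0.343500) = 1.972008
  p ← 0.200000 + 0.14·1.972008 = 0.476081
t=0.140000, p=0.476081:
  k1 = f(0.140000, 0.476081) = 1.863347
  k2 = f(0.210000, 0.606515) = 1.722139
  p ← 0.476081 + 0.14·1.722139 = 0.717181
t=0.280000, p=0.717181:
  k1 = f(0.280000, 0.717181) = 1.575652
  k2 = f(0.350000, 0.827476) = 1.405283
  p ← 0.717181 + 0.14·1.405283 = 0.913920
p(0.42) ≈ 0.9139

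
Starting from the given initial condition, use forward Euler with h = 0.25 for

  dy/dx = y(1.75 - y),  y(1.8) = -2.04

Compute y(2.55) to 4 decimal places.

-37.1965

Euler: y_{n+1} = y_n + h·f(x_n, y_n).
x=1.800000, y=-2.040000: f=-7.731600 → y ← -2.040000 + 0.25·(-7.731600) = -3.972900
x=2.050000, y=-3.972900: f=-22.736509 → y ← -3.972900 + 0.25·(-22.736509) = -9.657027
x=2.300000, y=-9.657027: f=-110.157975 → y ← -9.657027 + 0.25·(-110.157975) = -37.196521
y(2.55) ≈ -37.1965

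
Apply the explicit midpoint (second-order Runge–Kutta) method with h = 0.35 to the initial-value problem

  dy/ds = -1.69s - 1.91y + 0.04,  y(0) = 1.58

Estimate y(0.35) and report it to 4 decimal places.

Midpoint: k1 = f(s_n, y_n); k2 = f(s_n + h/2, y_n + (h/2)·k1); y_{n+1} = y_n + h·k2.
s=0.000000, y=1.580000:
  k1 = f(0.000000, 1.580000) = -2.977800
  k2 = f(0.175000, 1.058885) = -2.278220
  y ← 1.580000 + 0.35·(-2.278220) = 0.782623
y(0.35) ≈ 0.7826

0.7826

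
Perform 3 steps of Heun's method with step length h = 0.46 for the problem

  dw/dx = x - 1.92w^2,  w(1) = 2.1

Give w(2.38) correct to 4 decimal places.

0.8042

Heun: k1 = f(x_n, w_n); k2 = f(x_n + h, w_n + h·k1); w_{n+1} = w_n + (h/2)·(k1 + k2).
x=1.000000, w=2.100000:
  k1 = f(1.000000, 2.100000) = -7.467200
  k2 = f(1.460000, -1.334912) = -1.961421
  w ← 2.100000 + (0.46/2)·(-7.467200 + (-1.961421)) = -0.068583
x=1.460000, w=-0.068583:
  k1 = f(1.460000, -0.068583) = 1.450969
  k2 = f(1.920000, 0.598863) = 1.231417
  w ← -0.068583 + (0.46/2)·(1.450969 + 1.231417) = 0.548366
x=1.920000, w=0.548366:
  k1 = f(1.920000, 0.548366) = 1.342646
  k2 = f(2.380000, 1.165983) = -0.230272
  w ← 0.548366 + (0.46/2)·(1.342646 + (-0.230272)) = 0.804212
w(2.38) ≈ 0.8042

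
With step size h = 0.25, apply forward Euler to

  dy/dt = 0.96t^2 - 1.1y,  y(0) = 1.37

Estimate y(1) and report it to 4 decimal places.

0.5649

Euler: y_{n+1} = y_n + h·f(t_n, y_n).
t=0.000000, y=1.370000: f=-1.507000 → y ← 1.370000 + 0.25·(-1.507000) = 0.993250
t=0.250000, y=0.993250: f=-1.032575 → y ← 0.993250 + 0.25·(-1.032575) = 0.735106
t=0.500000, y=0.735106: f=-0.568617 → y ← 0.735106 + 0.25·(-0.568617) = 0.592952
t=0.750000, y=0.592952: f=-0.112247 → y ← 0.592952 + 0.25·(-0.112247) = 0.564890
y(1) ≈ 0.5649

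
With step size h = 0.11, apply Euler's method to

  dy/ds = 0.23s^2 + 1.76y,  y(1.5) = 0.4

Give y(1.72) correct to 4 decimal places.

0.7034

Euler: y_{n+1} = y_n + h·f(s_n, y_n).
s=1.500000, y=0.400000: f=1.221500 → y ← 0.400000 + 0.11·1.221500 = 0.534365
s=1.610000, y=0.534365: f=1.536665 → y ← 0.534365 + 0.11·1.536665 = 0.703398
y(1.72) ≈ 0.7034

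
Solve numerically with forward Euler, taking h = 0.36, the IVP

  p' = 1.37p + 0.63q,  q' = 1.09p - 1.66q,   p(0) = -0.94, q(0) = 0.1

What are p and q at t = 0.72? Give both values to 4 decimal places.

Euler on (p,q): p_{n+1} = p_n + h·p', q_{n+1} = q_n + h·q'.
0.000000: (-0.940000, 0.100000); f=(-1.224800, -1.190600) → (-1.380928, -0.328616)
0.360000: (-1.380928, -0.328616); f=(-2.098899, -0.959709) → (-2.136532, -0.674111)
(p(0.72), q(0.72)) ≈ (-2.1365, -0.6741)

-2.1365, -0.6741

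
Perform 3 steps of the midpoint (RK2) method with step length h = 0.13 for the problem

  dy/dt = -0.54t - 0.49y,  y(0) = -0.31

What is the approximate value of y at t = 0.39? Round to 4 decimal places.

Midpoint: k1 = f(t_n, y_n); k2 = f(t_n + h/2, y_n + (h/2)·k1); y_{n+1} = y_n + h·k2.
t=0.000000, y=-0.310000:
  k1 = f(0.000000, -0.310000) = 0.151900
  k2 = f(0.065000, -0.300127) = 0.111962
  y ← -0.310000 + 0.13·0.111962 = -0.295445
t=0.130000, y=-0.295445:
  k1 = f(0.130000, -0.295445) = 0.074568
  k2 = f(0.195000, -0.290598) = 0.037093
  y ← -0.295445 + 0.13·0.037093 = -0.290623
t=0.260000, y=-0.290623:
  k1 = f(0.260000, -0.290623) = 0.002005
  k2 = f(0.325000, -0.290493) = -0.033159
  y ← -0.290623 + 0.13·(-0.033159) = -0.294933
y(0.39) ≈ -0.2949

-0.2949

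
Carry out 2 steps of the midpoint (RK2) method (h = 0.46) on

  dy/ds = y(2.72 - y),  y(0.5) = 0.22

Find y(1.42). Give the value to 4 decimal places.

Midpoint: k1 = f(s_n, y_n); k2 = f(s_n + h/2, y_n + (h/2)·k1); y_{n+1} = y_n + h·k2.
s=0.500000, y=0.220000:
  k1 = f(0.500000, 0.220000) = 0.550000
  k2 = f(0.730000, 0.346500) = 0.822418
  y ← 0.220000 + 0.46·0.822418 = 0.598312
s=0.960000, y=0.598312:
  k1 = f(0.960000, 0.598312) = 1.269432
  k2 = f(1.190000, 0.890281) = 1.628964
  y ← 0.598312 + 0.46·1.628964 = 1.347636
y(1.42) ≈ 1.3476

1.3476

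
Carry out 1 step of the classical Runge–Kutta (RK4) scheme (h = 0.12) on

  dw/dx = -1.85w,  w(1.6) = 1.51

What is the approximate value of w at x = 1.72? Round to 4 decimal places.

1.2094

RK4: k1 = f(x_n, w_n); k2 = f(x_n + h/2, w_n + (h/2)·k1); k3 = f(x_n + h/2, w_n + (h/2)·k2); k4 = f(x_n + h, w_n + h·k3); w_{n+1} = w_n + (h/6)·(k1 + 2k2 + 2k3 + k4).
x=1.600000, w=1.510000:
  k1 = f(1.600000, 1.510000) = -2.793500
  k2 = f(1.660000, 1.342390) = -2.483421
  k3 = f(1.660000, 1.360995) = -2.517840
  k4 = f(1.720000, 1.207859) = -2.234539
  w ← 1.510000 + (0.12/6)·(k1 + 2k2 + 2k3 + k4) = 1.209389
w(1.72) ≈ 1.2094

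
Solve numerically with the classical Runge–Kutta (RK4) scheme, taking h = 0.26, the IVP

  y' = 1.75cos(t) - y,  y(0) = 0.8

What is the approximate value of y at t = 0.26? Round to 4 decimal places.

1.0127

RK4: k1 = f(t_n, y_n); k2 = f(t_n + h/2, y_n + (h/2)·k1); k3 = f(t_n + h/2, y_n + (h/2)·k2); k4 = f(t_n + h, y_n + h·k3); y_{n+1} = y_n + (h/6)·(k1 + 2k2 + 2k3 + k4).
t=0.000000, y=0.800000:
  k1 = f(0.000000, 0.800000) = 0.950000
  k2 = f(0.130000, 0.923500) = 0.811733
  k3 = f(0.130000, 0.905525) = 0.829708
  k4 = f(0.260000, 1.015724) = 0.675458
  y ← 0.800000 + (0.26/6)·(k1 + 2k2 + 2k3 + k4) = 1.012695
y(0.26) ≈ 1.0127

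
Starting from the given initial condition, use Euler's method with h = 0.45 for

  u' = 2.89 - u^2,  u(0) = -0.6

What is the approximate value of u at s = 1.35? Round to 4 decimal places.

Euler: u_{n+1} = u_n + h·f(s_n, u_n).
s=0.000000, u=-0.600000: f=2.530000 → u ← -0.600000 + 0.45·2.530000 = 0.538500
s=0.450000, u=0.538500: f=2.600018 → u ← 0.538500 + 0.45·2.600018 = 1.708508
s=0.900000, u=1.708508: f=-0.029000 → u ← 1.708508 + 0.45·(-0.029000) = 1.695458
u(1.35) ≈ 1.6955

1.6955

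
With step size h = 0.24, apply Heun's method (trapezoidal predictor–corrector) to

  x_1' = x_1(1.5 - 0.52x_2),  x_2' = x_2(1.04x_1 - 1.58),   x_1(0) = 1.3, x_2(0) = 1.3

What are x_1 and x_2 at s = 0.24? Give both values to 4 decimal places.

1.5894, 1.2702

Heun on (x_1,x_2): k1 = f(s_n, state_n); k2 = f(s_n + h, state_n + h·k1); state_{n+1} = state_n + (h/2)·(k1 + k2).
0.000000: (1.300000, 1.300000)
  k1 = (1.071200, -0.296400)
  predictor → (1.557088, 1.228864)
  k2 = (1.340638, 0.048382)
  → (1.589421, 1.270238)
(x_1(0.24), x_2(0.24)) ≈ (1.5894, 1.2702)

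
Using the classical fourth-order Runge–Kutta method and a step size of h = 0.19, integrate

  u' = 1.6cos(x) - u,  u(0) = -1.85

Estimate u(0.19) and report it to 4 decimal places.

RK4: k1 = f(x_n, u_n); k2 = f(x_n + h/2, u_n + (h/2)·k1); k3 = f(x_n + h/2, u_n + (h/2)·k2); k4 = f(x_n + h, u_n + h·k3); u_{n+1} = u_n + (h/6)·(k1 + 2k2 + 2k3 + k4).
x=0.000000, u=-1.850000:
  k1 = f(0.000000, -1.850000) = 3.450000
  k2 = f(0.095000, -1.522250) = 3.115035
  k3 = f(0.095000, -1.554072) = 3.146857
  k4 = f(0.190000, -1.252097) = 2.823304
  u ← -1.850000 + (0.19/6)·(k1 + 2k2 + 2k3 + k4) = -1.254759
u(0.19) ≈ -1.2548

-1.2548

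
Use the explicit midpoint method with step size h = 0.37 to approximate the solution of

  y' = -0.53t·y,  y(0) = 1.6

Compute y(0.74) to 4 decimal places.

1.3802

Midpoint: k1 = f(t_n, y_n); k2 = f(t_n + h/2, y_n + (h/2)·k1); y_{n+1} = y_n + h·k2.
t=0.000000, y=1.600000:
  k1 = f(0.000000, 1.600000) = 0.000000
  k2 = f(0.185000, 1.600000) = -0.156880
  y ← 1.600000 + 0.37·(-0.156880) = 1.541954
t=0.370000, y=1.541954:
  k1 = f(0.370000, 1.541954) = -0.302377
  k2 = f(0.555000, 1.486015) = -0.437111
  y ← 1.541954 + 0.37·(-0.437111) = 1.380223
y(0.74) ≈ 1.3802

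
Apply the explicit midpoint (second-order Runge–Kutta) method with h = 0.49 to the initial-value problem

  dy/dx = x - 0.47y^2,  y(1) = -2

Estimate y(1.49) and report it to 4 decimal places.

-2.5205

Midpoint: k1 = f(x_n, y_n); k2 = f(x_n + h/2, y_n + (h/2)·k1); y_{n+1} = y_n + h·k2.
x=1.000000, y=-2.000000:
  k1 = f(1.000000, -2.000000) = -0.880000
  k2 = f(1.245000, -2.215600) = -1.062175
  y ← -2.000000 + 0.49·(-1.062175) = -2.520466
y(1.49) ≈ -2.5205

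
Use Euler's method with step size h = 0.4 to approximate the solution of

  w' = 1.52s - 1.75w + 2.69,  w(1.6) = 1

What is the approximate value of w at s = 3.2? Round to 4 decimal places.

Euler: w_{n+1} = w_n + h·f(s_n, w_n).
s=1.600000, w=1.000000: f=3.372000 → w ← 1.000000 + 0.4·3.372000 = 2.348800
s=2.000000, w=2.348800: f=1.619600 → w ← 2.348800 + 0.4·1.619600 = 2.996640
s=2.400000, w=2.996640: f=1.093880 → w ← 2.996640 + 0.4·1.093880 = 3.434192
s=2.800000, w=3.434192: f=0.936164 → w ← 3.434192 + 0.4·0.936164 = 3.808658
w(3.2) ≈ 3.8087

3.8087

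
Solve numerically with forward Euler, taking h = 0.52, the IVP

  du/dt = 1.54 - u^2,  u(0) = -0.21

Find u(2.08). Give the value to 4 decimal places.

Euler: u_{n+1} = u_n + h·f(t_n, u_n).
t=0.000000, u=-0.210000: f=1.495900 → u ← -0.210000 + 0.52·1.495900 = 0.567868
t=0.520000, u=0.567868: f=1.217526 → u ← 0.567868 + 0.52·1.217526 = 1.200981
t=1.040000, u=1.200981: f=0.097643 → u ← 1.200981 + 0.52·0.097643 = 1.251756
t=1.560000, u=1.251756: f=-0.026893 → u ← 1.251756 + 0.52·(-0.026893) = 1.237772
u(2.08) ≈ 1.2378

1.2378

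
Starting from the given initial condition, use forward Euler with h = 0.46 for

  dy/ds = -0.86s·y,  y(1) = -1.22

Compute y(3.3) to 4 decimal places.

Euler: y_{n+1} = y_n + h·f(s_n, y_n).
s=1.000000, y=-1.220000: f=1.049200 → y ← -1.220000 + 0.46·1.049200 = -0.737368
s=1.460000, y=-0.737368: f=0.925839 → y ← -0.737368 + 0.46·0.925839 = -0.311482
s=1.920000, y=-0.311482: f=0.514319 → y ← -0.311482 + 0.46·0.514319 = -0.074895
s=2.380000, y=-0.074895: f=0.153296 → y ← -0.074895 + 0.46·0.153296 = -0.004379
s=2.840000, y=-0.004379: f=0.010696 → y ← -0.004379 + 0.46·0.010696 = 0.000541
y(3.3) ≈ 0.0005

0.0005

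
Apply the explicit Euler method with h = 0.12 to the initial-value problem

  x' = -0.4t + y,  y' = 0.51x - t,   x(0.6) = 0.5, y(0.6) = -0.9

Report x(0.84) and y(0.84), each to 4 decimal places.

0.2157, -1.0056

Euler on (x,y): x_{n+1} = x_n + h·x', y_{n+1} = y_n + h·y'.
0.600000: (0.500000, -0.900000); f=(-1.140000, -0.345000) → (0.363200, -0.941400)
0.720000: (0.363200, -0.941400); f=(-1.229400, -0.534768) → (0.215672, -1.005572)
(x(0.84), y(0.84)) ≈ (0.2157, -1.0056)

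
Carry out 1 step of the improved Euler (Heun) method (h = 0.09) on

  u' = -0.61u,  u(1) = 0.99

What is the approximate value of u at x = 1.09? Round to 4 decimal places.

Heun: k1 = f(x_n, u_n); k2 = f(x_n + h, u_n + h·k1); u_{n+1} = u_n + (h/2)·(k1 + k2).
x=1.000000, u=0.990000:
  k1 = f(1.000000, 0.990000) = -0.603900
  k2 = f(1.090000, 0.935649) = -0.570746
  u ← 0.990000 + (0.09/2)·(-0.603900 + (-0.570746)) = 0.937141
u(1.09) ≈ 0.9371

0.9371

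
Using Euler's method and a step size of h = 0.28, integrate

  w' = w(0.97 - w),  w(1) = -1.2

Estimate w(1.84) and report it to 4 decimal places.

Euler: w_{n+1} = w_n + h·f(x_n, w_n).
x=1.000000, w=-1.200000: f=-2.604000 → w ← -1.200000 + 0.28·(-2.604000) = -1.929120
x=1.280000, w=-1.929120: f=-5.592750 → w ← -1.929120 + 0.28·(-5.592750) = -3.495090
x=1.560000, w=-3.495090: f=-15.605892 → w ← -3.495090 + 0.28·(-15.605892) = -7.864740
w(1.84) ≈ -7.8647

-7.8647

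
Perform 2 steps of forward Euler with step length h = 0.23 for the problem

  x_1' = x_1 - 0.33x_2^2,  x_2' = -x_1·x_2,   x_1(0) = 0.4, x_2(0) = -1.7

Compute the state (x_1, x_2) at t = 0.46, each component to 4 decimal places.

Euler on (x_1,x_2): x_1_{n+1} = x_1_n + h·x_1', x_2_{n+1} = x_2_n + h·x_2'.
0.000000: (0.400000, -1.700000); f=(-0.553700, 0.680000) → (0.272649, -1.543600)
0.230000: (0.272649, -1.543600); f=(-0.513642, 0.420861) → (0.154511, -1.446802)
(x_1(0.46), x_2(0.46)) ≈ (0.1545, -1.4468)

0.1545, -1.4468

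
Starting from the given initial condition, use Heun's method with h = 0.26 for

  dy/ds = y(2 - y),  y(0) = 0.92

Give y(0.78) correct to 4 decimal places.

Heun: k1 = f(s_n, y_n); k2 = f(s_n + h, y_n + h·k1); y_{n+1} = y_n + (h/2)·(k1 + k2).
s=0.000000, y=0.920000:
  k1 = f(0.000000, 0.920000) = 0.993600
  k2 = f(0.260000, 1.178336) = 0.968196
  y ← 0.920000 + (0.26/2)·(0.993600 + 0.968196) = 1.175034
s=0.260000, y=1.175034:
  k1 = f(0.260000, 1.175034) = 0.969363
  k2 = f(0.520000, 1.427068) = 0.817613
  y ← 1.175034 + (0.26/2)·(0.969363 + 0.817613) = 1.407340
s=0.520000, y=1.407340:
  k1 = f(0.520000, 1.407340) = 0.834074
  k2 = f(0.780000, 1.624200) = 0.610375
  y ← 1.407340 + (0.26/2)·(0.834074 + 0.610375) = 1.595119
y(0.78) ≈ 1.5951

1.5951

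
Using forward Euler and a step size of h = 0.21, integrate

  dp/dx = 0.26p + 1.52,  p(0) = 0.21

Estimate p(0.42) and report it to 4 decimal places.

0.8894

Euler: p_{n+1} = p_n + h·f(x_n, p_n).
x=0.000000, p=0.210000: f=1.574600 → p ← 0.210000 + 0.21·1.574600 = 0.540666
x=0.210000, p=0.540666: f=1.660573 → p ← 0.540666 + 0.21·1.660573 = 0.889386
p(0.42) ≈ 0.8894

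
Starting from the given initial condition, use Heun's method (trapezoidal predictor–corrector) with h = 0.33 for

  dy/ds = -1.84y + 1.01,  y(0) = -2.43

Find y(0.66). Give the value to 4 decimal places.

Heun: k1 = f(s_n, y_n); k2 = f(s_n + h, y_n + h·k1); y_{n+1} = y_n + (h/2)·(k1 + k2).
s=0.000000, y=-2.430000:
  k1 = f(0.000000, -2.430000) = 5.481200
  k2 = f(0.330000, -0.621204) = 2.153015
  y ← -2.430000 + (0.33/2)·(5.481200 + 2.153015) = -1.170354
s=0.330000, y=-1.170354:
  k1 = f(0.330000, -1.170354) = 3.163452
  k2 = f(0.660000, -0.126415) = 1.242604
  y ← -1.170354 + (0.33/2)·(3.163452 + 1.242604) = -0.443355
y(0.66) ≈ -0.4434

-0.4434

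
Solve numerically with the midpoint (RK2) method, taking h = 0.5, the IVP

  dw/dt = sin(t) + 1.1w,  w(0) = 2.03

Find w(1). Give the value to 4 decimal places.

Midpoint: k1 = f(t_n, w_n); k2 = f(t_n + h/2, w_n + (h/2)·k1); w_{n+1} = w_n + h·k2.
t=0.000000, w=2.030000:
  k1 = f(0.000000, 2.030000) = 2.233000
  k2 = f(0.250000, 2.588250) = 3.094479
  w ← 2.030000 + 0.5·3.094479 = 3.577239
t=0.500000, w=3.577239:
  k1 = f(0.500000, 3.577239) = 4.414389
  k2 = f(0.750000, 4.680837) = 5.830559
  w ← 3.577239 + 0.5·5.830559 = 6.492519
w(1) ≈ 6.4925

6.4925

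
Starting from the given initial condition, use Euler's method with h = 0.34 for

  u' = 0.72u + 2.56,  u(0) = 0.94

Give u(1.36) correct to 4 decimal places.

Euler: u_{n+1} = u_n + h·f(s_n, u_n).
s=0.000000, u=0.940000: f=3.236800 → u ← 0.940000 + 0.34·3.236800 = 2.040512
s=0.340000, u=2.040512: f=4.029169 → u ← 2.040512 + 0.34·4.029169 = 3.410429
s=0.680000, u=3.410429: f=5.015509 → u ← 3.410429 + 0.34·5.015509 = 5.115702
s=1.020000, u=5.115702: f=6.243306 → u ← 5.115702 + 0.34·6.243306 = 7.238426
u(1.36) ≈ 7.2384

7.2384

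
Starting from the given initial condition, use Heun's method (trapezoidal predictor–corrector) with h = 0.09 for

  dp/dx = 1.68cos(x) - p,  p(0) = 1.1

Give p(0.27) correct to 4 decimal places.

1.2316

Heun: k1 = f(x_n, p_n); k2 = f(x_n + h, p_n + h·k1); p_{n+1} = p_n + (h/2)·(k1 + k2).
x=0.000000, p=1.100000:
  k1 = f(0.000000, 1.100000) = 0.580000
  k2 = f(0.090000, 1.152200) = 0.521001
  p ← 1.100000 + (0.09/2)·(0.580000 + 0.521001) = 1.149545
x=0.090000, p=1.149545:
  k1 = f(0.090000, 1.149545) = 0.523656
  k2 = f(0.180000, 1.196674) = 0.456183
  p ← 1.149545 + (0.09/2)·(0.523656 + 0.456183) = 1.193638
x=0.180000, p=1.193638:
  k1 = f(0.180000, 1.193638) = 0.459220
  k2 = f(0.270000, 1.234968) = 0.384168
  p ← 1.193638 + (0.09/2)·(0.459220 + 0.384168) = 1.231590
p(0.27) ≈ 1.2316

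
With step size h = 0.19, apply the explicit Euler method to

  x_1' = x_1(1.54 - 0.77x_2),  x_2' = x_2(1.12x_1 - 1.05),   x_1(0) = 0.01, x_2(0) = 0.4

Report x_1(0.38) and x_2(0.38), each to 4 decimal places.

0.0154, 0.2578

Euler on (x_1,x_2): x_1_{n+1} = x_1_n + h·x_1', x_2_{n+1} = x_2_n + h·x_2'.
0.000000: (0.010000, 0.400000); f=(0.012320, -0.415520) → (0.012341, 0.321051)
0.190000: (0.012341, 0.321051); f=(0.015954, -0.332666) → (0.015372, 0.257845)
(x_1(0.38), x_2(0.38)) ≈ (0.0154, 0.2578)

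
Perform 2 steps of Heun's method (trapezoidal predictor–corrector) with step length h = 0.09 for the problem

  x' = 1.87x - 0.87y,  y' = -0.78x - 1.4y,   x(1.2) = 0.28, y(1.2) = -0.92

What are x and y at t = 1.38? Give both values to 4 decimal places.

0.5472, -0.7669

Heun on (x,y): k1 = f(t_n, state_n); k2 = f(t_n + h, state_n + h·k1); state_{n+1} = state_n + (h/2)·(k1 + k2).
1.200000: (0.280000, -0.920000)
  k1 = (1.324000, 1.069600)
  predictor → (0.399160, -0.823736)
  k2 = (1.463080, 0.841886)
  → (0.405419, -0.833983)
1.290000: (0.405419, -0.833983)
  k1 = (1.483698, 0.851350)
  predictor → (0.538951, -0.757362)
  k2 = (1.666744, 0.639924)
  → (0.547188, -0.766876)
(x(1.38), y(1.38)) ≈ (0.5472, -0.7669)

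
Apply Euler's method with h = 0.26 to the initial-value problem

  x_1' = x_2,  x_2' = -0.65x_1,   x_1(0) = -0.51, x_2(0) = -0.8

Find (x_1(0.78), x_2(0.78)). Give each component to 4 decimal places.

-1.0576, -0.4398

Euler on (x_1,x_2): x_1_{n+1} = x_1_n + h·x_1', x_2_{n+1} = x_2_n + h·x_2'.
0.000000: (-0.510000, -0.800000); f=(-0.800000, 0.331500) → (-0.718000, -0.713810)
0.260000: (-0.718000, -0.713810); f=(-0.713810, 0.466700) → (-0.903591, -0.592468)
0.520000: (-0.903591, -0.592468); f=(-0.592468, 0.587334) → (-1.057632, -0.439761)
(x_1(0.78), x_2(0.78)) ≈ (-1.0576, -0.4398)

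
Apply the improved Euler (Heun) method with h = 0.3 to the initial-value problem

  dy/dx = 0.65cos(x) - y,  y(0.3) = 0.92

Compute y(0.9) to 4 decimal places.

0.7361

Heun: k1 = f(x_n, y_n); k2 = f(x_n + h, y_n + h·k1); y_{n+1} = y_n + (h/2)·(k1 + k2).
x=0.300000, y=0.920000:
  k1 = f(0.300000, 0.920000) = -0.299031
  k2 = f(0.600000, 0.830291) = -0.293822
  y ← 0.920000 + (0.3/2)·(-0.299031 + (-0.293822)) = 0.831072
x=0.600000, y=0.831072:
  k1 = f(0.600000, 0.831072) = -0.294604
  k2 = f(0.900000, 0.742691) = -0.338644
  y ← 0.831072 + (0.3/2)·(-0.294604 + (-0.338644)) = 0.736085
y(0.9) ≈ 0.7361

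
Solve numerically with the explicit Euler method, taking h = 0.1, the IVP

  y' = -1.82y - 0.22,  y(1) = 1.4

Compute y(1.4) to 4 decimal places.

Euler: y_{n+1} = y_n + h·f(x_n, y_n).
x=1.000000, y=1.400000: f=-2.768000 → y ← 1.400000 + 0.1·(-2.768000) = 1.123200
x=1.100000, y=1.123200: f=-2.264224 → y ← 1.123200 + 0.1·(-2.264224) = 0.896778
x=1.200000, y=0.896778: f=-1.852135 → y ← 0.896778 + 0.1·(-1.852135) = 0.711564
x=1.300000, y=0.711564: f=-1.515047 → y ← 0.711564 + 0.1·(-1.515047) = 0.560059
y(1.4) ≈ 0.5601

0.5601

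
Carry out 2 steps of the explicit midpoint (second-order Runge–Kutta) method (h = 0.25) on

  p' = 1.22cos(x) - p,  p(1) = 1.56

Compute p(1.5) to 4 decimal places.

1.0861

Midpoint: k1 = f(x_n, p_n); k2 = f(x_n + h/2, p_n + (h/2)·k1); p_{n+1} = p_n + h·k2.
x=1.000000, p=1.560000:
  k1 = f(1.000000, 1.560000) = -0.900831
  k2 = f(1.125000, 1.447396) = -0.921361
  p ← 1.560000 + 0.25·(-0.921361) = 1.329660
x=1.250000, p=1.329660:
  k1 = f(1.250000, 1.329660) = -0.944967
  k2 = f(1.375000, 1.211539) = -0.974191
  p ← 1.329660 + 0.25·(-0.974191) = 1.086112
p(1.5) ≈ 1.0861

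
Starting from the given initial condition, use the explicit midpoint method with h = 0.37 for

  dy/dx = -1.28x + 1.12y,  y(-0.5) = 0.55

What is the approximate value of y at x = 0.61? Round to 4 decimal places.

Midpoint: k1 = f(x_n, y_n); k2 = f(x_n + h/2, y_n + (h/2)·k1); y_{n+1} = y_n + h·k2.
x=-0.500000, y=0.550000:
  k1 = f(-0.500000, 0.550000) = 1.256000
  k2 = f(-0.315000, 0.782360) = 1.279443
  y ← 0.550000 + 0.37·1.279443 = 1.023394
x=-0.130000, y=1.023394:
  k1 = f(-0.130000, 1.023394) = 1.312601
  k2 = f(0.055000, 1.266225) = 1.347772
  y ← 1.023394 + 0.37·1.347772 = 1.522070
x=0.240000, y=1.522070:
  k1 = f(0.240000, 1.522070) = 1.397518
  k2 = f(0.425000, 1.780611) = 1.450284
  y ← 1.522070 + 0.37·1.450284 = 2.058675
y(0.61) ≈ 2.0587

2.0587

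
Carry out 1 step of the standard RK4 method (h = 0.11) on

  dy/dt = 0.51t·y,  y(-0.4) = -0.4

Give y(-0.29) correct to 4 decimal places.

RK4: k1 = f(t_n, y_n); k2 = f(t_n + h/2, y_n + (h/2)·k1); k3 = f(t_n + h/2, y_n + (h/2)·k2); k4 = f(t_n + h, y_n + h·k3); y_{n+1} = y_n + (h/6)·(k1 + 2k2 + 2k3 + k4).
t=-0.400000, y=-0.400000:
  k1 = f(-0.400000, -0.400000) = 0.081600
  k2 = f(-0.345000, -0.395512) = 0.069590
  k3 = f(-0.345000, -0.396173) = 0.069707
  k4 = f(-0.290000, -0.392332) = 0.058026
  y ← -0.400000 + (0.11/6)·(k1 + 2k2 + 2k3 + k4) = -0.392333
y(-0.29) ≈ -0.3923

-0.3923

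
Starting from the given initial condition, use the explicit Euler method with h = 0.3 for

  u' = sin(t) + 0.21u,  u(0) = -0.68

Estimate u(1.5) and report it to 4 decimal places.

Euler: u_{n+1} = u_n + h·f(t_n, u_n).
t=0.000000, u=-0.680000: f=-0.142800 → u ← -0.680000 + 0.3·(-0.142800) = -0.722840
t=0.300000, u=-0.722840: f=0.143724 → u ← -0.722840 + 0.3·0.143724 = -0.679723
t=0.600000, u=-0.679723: f=0.421901 → u ← -0.679723 + 0.3·0.421901 = -0.553153
t=0.900000, u=-0.553153: f=0.667165 → u ← -0.553153 + 0.3·0.667165 = -0.353003
t=1.200000, u=-0.353003: f=0.857908 → u ← -0.353003 + 0.3·0.857908 = -0.095631
u(1.5) ≈ -0.0956

-0.0956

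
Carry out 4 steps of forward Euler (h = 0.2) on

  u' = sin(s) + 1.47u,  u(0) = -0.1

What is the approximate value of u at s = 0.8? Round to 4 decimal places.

-0.0001

Euler: u_{n+1} = u_n + h·f(s_n, u_n).
s=0.000000, u=-0.100000: f=-0.147000 → u ← -0.100000 + 0.2·(-0.147000) = -0.129400
s=0.200000, u=-0.129400: f=0.008451 → u ← -0.129400 + 0.2·0.008451 = -0.127710
s=0.400000, u=-0.127710: f=0.201685 → u ← -0.127710 + 0.2·0.201685 = -0.087373
s=0.600000, u=-0.087373: f=0.436205 → u ← -0.087373 + 0.2·0.436205 = -0.000132
u(0.8) ≈ -0.0001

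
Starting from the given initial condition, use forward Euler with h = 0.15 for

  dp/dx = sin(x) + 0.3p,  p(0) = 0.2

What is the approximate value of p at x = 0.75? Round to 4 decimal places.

Euler: p_{n+1} = p_n + h·f(x_n, p_n).
x=0.000000, p=0.200000: f=0.060000 → p ← 0.200000 + 0.15·0.060000 = 0.209000
x=0.150000, p=0.209000: f=0.212138 → p ← 0.209000 + 0.15·0.212138 = 0.240821
x=0.300000, p=0.240821: f=0.367766 → p ← 0.240821 + 0.15·0.367766 = 0.295986
x=0.450000, p=0.295986: f=0.523761 → p ← 0.295986 + 0.15·0.523761 = 0.374550
x=0.600000, p=0.374550: f=0.677007 → p ← 0.374550 + 0.15·0.677007 = 0.476101
p(0.75) ≈ 0.4761

0.4761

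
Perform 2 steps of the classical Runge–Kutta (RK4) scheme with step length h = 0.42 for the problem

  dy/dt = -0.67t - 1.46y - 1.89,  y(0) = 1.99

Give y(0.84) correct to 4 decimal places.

-0.4923

RK4: k1 = f(t_n, y_n); k2 = f(t_n + h/2, y_n + (h/2)·k1); k3 = f(t_n + h/2, y_n + (h/2)·k2); k4 = f(t_n + h, y_n + h·k3); y_{n+1} = y_n + (h/6)·(k1 + 2k2 + 2k3 + k4).
t=0.000000, y=1.990000:
  k1 = f(0.000000, 1.990000) = -4.795400
  k2 = f(0.210000, 0.982966) = -3.465830
  k3 = f(0.210000, 1.262176) = -3.873476
  k4 = f(0.420000, 0.363140) = -2.701584
  y ← 1.990000 + (0.42/6)·(k1 + 2k2 + 2k3 + k4) = 0.437708
t=0.420000, y=0.437708:
  k1 = f(0.420000, 0.437708) = -2.810454
  k2 = f(0.630000, -0.152487) = -2.089469
  k3 = f(0.630000, -0.001080) = -2.310523
  k4 = f(0.840000, -0.532711) = -1.675041
  y ← 0.437708 + (0.42/6)·(k1 + 2k2 + 2k3 + k4) = -0.492275
y(0.84) ≈ -0.4923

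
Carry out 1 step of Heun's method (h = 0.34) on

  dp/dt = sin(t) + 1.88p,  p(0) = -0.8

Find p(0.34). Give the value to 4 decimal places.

Heun: k1 = f(t_n, p_n); k2 = f(t_n + h, p_n + h·k1); p_{n+1} = p_n + (h/2)·(k1 + k2).
t=0.000000, p=-0.800000:
  k1 = f(0.000000, -0.800000) = -1.504000
  k2 = f(0.340000, -1.311360) = -2.131870
  p ← -0.800000 + (0.34/2)·(-1.504000 + (-2.131870)) = -1.418098
p(0.34) ≈ -1.4181

-1.4181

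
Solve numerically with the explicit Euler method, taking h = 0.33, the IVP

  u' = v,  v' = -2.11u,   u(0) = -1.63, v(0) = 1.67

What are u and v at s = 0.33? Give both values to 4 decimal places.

-1.0789, 2.8050

Euler on (u,v): u_{n+1} = u_n + h·u', v_{n+1} = v_n + h·v'.
0.000000: (-1.630000, 1.670000); f=(1.670000, 3.439300) → (-1.078900, 2.804969)
(u(0.33), v(0.33)) ≈ (-1.0789, 2.8050)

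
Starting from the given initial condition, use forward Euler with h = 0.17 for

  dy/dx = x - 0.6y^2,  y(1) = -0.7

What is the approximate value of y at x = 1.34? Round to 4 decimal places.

-0.4154

Euler: y_{n+1} = y_n + h·f(x_n, y_n).
x=1.000000, y=-0.700000: f=0.706000 → y ← -0.700000 + 0.17·0.706000 = -0.579980
x=1.170000, y=-0.579980: f=0.968174 → y ← -0.579980 + 0.17·0.968174 = -0.415390
y(1.34) ≈ -0.4154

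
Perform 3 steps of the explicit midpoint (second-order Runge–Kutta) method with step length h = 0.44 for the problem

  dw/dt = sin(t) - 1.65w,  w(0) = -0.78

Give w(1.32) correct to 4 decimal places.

Midpoint: k1 = f(t_n, w_n); k2 = f(t_n + h/2, w_n + (h/2)·k1); w_{n+1} = w_n + h·k2.
t=0.000000, w=-0.780000:
  k1 = f(0.000000, -0.780000) = 1.287000
  k2 = f(0.220000, -0.496860) = 1.038049
  w ← -0.780000 + 0.44·1.038049 = -0.323259
t=0.440000, w=-0.323259:
  k1 = f(0.440000, -0.323259) = 0.959316
  k2 = f(0.660000, -0.112209) = 0.798262
  w ← -0.323259 + 0.44·0.798262 = 0.027977
t=0.880000, w=0.027977:
  k1 = f(0.880000, 0.027977) = 0.724578
  k2 = f(1.100000, 0.187384) = 0.582024
  w ← 0.027977 + 0.44·0.582024 = 0.284067
w(1.32) ≈ 0.2841

0.2841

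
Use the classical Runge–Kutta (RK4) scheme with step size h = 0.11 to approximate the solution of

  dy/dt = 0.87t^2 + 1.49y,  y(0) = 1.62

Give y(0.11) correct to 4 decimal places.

1.9089

RK4: k1 = f(t_n, y_n); k2 = f(t_n + h/2, y_n + (h/2)·k1); k3 = f(t_n + h/2, y_n + (h/2)·k2); k4 = f(t_n + h, y_n + h·k3); y_{n+1} = y_n + (h/6)·(k1 + 2k2 + 2k3 + k4).
t=0.000000, y=1.620000:
  k1 = f(0.000000, 1.620000) = 2.413800
  k2 = f(0.055000, 1.752759) = 2.614243
  k3 = f(0.055000, 1.763783) = 2.630669
  k4 = f(0.110000, 1.909374) = 2.855494
  y ← 1.620000 + (0.11/6)·(k1 + 2k2 + 2k3 + k4) = 1.908917
y(0.11) ≈ 1.9089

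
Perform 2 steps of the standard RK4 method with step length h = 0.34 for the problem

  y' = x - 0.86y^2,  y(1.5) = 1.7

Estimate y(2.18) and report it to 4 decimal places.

1.5352

RK4: k1 = f(x_n, y_n); k2 = f(x_n + h/2, y_n + (h/2)·k1); k3 = f(x_n + h/2, y_n + (h/2)·k2); k4 = f(x_n + h, y_n + h·k3); y_{n+1} = y_n + (h/6)·(k1 + 2k2 + 2k3 + k4).
x=1.500000, y=1.700000:
  k1 = f(1.500000, 1.700000) = -0.985400
  k2 = f(1.670000, 1.532482) = -0.349711
  k3 = f(1.670000, 1.640549) = -0.644605
  k4 = f(1.840000, 1.480834) = -0.045868
  y ← 1.700000 + (0.34/6)·(k1 + 2k2 + 2k3 + k4) = 1.528872
x=1.840000, y=1.528872:
  k1 = f(1.840000, 1.528872) = -0.170207
  k2 = f(2.010000, 1.499937) = 0.075162
  k3 = f(2.010000, 1.541650) = -0.033949
  k4 = f(2.180000, 1.517330) = 0.200031
  y ← 1.528872 + (0.34/6)·(k1 + 2k2 + 2k3 + k4) = 1.535233
y(2.18) ≈ 1.5352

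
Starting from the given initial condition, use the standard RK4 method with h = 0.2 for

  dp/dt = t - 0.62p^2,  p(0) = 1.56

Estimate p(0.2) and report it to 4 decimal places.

RK4: k1 = f(t_n, p_n); k2 = f(t_n + h/2, p_n + (h/2)·k1); k3 = f(t_n + h/2, p_n + (h/2)·k2); k4 = f(t_n + h, p_n + h·k3); p_{n+1} = p_n + (h/6)·(k1 + 2k2 + 2k3 + k4).
t=0.000000, p=1.560000:
  k1 = f(0.000000, 1.560000) = -1.508832
  k2 = f(0.100000, 1.409117) = -1.131078
  k3 = f(0.100000, 1.446892) = -1.197968
  k4 = f(0.200000, 1.320406) = -0.880953
  p ← 1.560000 + (0.2/6)·(k1 + 2k2 + 2k3 + k4) = 1.325071
p(0.2) ≈ 1.3251

1.3251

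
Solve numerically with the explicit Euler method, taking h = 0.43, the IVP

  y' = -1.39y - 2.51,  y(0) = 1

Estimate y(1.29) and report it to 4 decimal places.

-1.6231

Euler: y_{n+1} = y_n + h·f(t_n, y_n).
t=0.000000, y=1.000000: f=-3.900000 → y ← 1.000000 + 0.43·(-3.900000) = -0.677000
t=0.430000, y=-0.677000: f=-1.568970 → y ← -0.677000 + 0.43·(-1.568970) = -1.351657
t=0.860000, y=-1.351657: f=-0.631197 → y ← -1.351657 + 0.43·(-0.631197) = -1.623072
y(1.29) ≈ -1.6231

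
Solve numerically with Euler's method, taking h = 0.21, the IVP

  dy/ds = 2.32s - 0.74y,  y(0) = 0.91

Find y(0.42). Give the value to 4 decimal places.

Euler: y_{n+1} = y_n + h·f(s_n, y_n).
s=0.000000, y=0.910000: f=-0.673400 → y ← 0.910000 + 0.21·(-0.673400) = 0.768586
s=0.210000, y=0.768586: f=-0.081554 → y ← 0.768586 + 0.21·(-0.081554) = 0.751460
y(0.42) ≈ 0.7515

0.7515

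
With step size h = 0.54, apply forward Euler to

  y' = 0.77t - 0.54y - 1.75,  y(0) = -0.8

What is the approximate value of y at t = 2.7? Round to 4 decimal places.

-1.1248

Euler: y_{n+1} = y_n + h·f(t_n, y_n).
t=0.000000, y=-0.800000: f=-1.318000 → y ← -0.800000 + 0.54·(-1.318000) = -1.511720
t=0.540000, y=-1.511720: f=-0.517871 → y ← -1.511720 + 0.54·(-0.517871) = -1.791370
t=1.080000, y=-1.791370: f=0.048940 → y ← -1.791370 + 0.54·0.048940 = -1.764943
t=1.620000, y=-1.764943: f=0.450469 → y ← -1.764943 + 0.54·0.450469 = -1.521689
t=2.160000, y=-1.521689: f=0.734912 → y ← -1.521689 + 0.54·0.734912 = -1.124837
y(2.7) ≈ -1.1248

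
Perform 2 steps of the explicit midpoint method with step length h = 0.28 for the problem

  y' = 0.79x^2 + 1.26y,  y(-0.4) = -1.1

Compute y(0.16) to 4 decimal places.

-2.1719

Midpoint: k1 = f(x_n, y_n); k2 = f(x_n + h/2, y_n + (h/2)·k1); y_{n+1} = y_n + h·k2.
x=-0.400000, y=-1.100000:
  k1 = f(-0.400000, -1.100000) = -1.259600
  k2 = f(-0.260000, -1.276344) = -1.554789
  y ← -1.100000 + 0.28·(-1.554789) = -1.535341
x=-0.120000, y=-1.535341:
  k1 = f(-0.120000, -1.535341) = -1.923154
  k2 = f(0.020000, -1.804583) = -2.273458
  y ← -1.535341 + 0.28·(-2.273458) = -2.171909
y(0.16) ≈ -2.1719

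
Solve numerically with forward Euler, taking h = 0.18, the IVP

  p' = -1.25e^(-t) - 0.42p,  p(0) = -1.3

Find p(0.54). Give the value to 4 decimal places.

Euler: p_{n+1} = p_n + h·f(t_n, p_n).
t=0.000000, p=-1.300000: f=-0.704000 → p ← -1.300000 + 0.18·(-0.704000) = -1.426720
t=0.180000, p=-1.426720: f=-0.444865 → p ← -1.426720 + 0.18·(-0.444865) = -1.506796
t=0.360000, p=-1.506796: f=-0.239241 → p ← -1.506796 + 0.18·(-0.239241) = -1.549859
p(0.54) ≈ -1.5499

-1.5499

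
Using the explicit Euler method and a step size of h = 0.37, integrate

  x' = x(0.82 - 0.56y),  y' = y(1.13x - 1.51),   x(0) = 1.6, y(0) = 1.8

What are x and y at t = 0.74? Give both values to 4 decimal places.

1.3239, 2.1258

Euler on (x,y): x_{n+1} = x_n + h·x', y_{n+1} = y_n + h·y'.
0.000000: (1.600000, 1.800000); f=(-0.300800, 0.536400) → (1.488704, 1.998468)
0.370000: (1.488704, 1.998468); f=(-0.445334, 0.344207) → (1.323930, 2.125825)
(x(0.74), y(0.74)) ≈ (1.3239, 2.1258)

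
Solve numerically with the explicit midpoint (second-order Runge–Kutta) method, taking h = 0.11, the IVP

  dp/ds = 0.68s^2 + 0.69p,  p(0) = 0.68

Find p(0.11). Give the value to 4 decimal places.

0.7338

Midpoint: k1 = f(s_n, p_n); k2 = f(s_n + h/2, p_n + (h/2)·k1); p_{n+1} = p_n + h·k2.
s=0.000000, p=0.680000:
  k1 = f(0.000000, 0.680000) = 0.469200
  k2 = f(0.055000, 0.705806) = 0.489063
  p ← 0.680000 + 0.11·0.489063 = 0.733797
p(0.11) ≈ 0.7338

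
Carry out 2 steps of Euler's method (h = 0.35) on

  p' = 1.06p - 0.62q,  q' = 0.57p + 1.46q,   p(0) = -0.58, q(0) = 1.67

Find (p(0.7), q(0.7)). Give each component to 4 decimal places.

-2.1095, 3.4070

Euler on (p,q): p_{n+1} = p_n + h·p', q_{n+1} = q_n + h·q'.
0.000000: (-0.580000, 1.670000); f=(-1.650200, 2.107600) → (-1.157570, 2.407660)
0.350000: (-1.157570, 2.407660); f=(-2.719773, 2.855369) → (-2.109491, 3.407039)
(p(0.7), q(0.7)) ≈ (-2.1095, 3.4070)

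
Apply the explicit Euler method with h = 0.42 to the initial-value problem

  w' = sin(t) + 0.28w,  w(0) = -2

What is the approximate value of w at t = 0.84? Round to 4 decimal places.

Euler: w_{n+1} = w_n + h·f(t_n, w_n).
t=0.000000, w=-2.000000: f=-0.560000 → w ← -2.000000 + 0.42·(-0.560000) = -2.235200
t=0.420000, w=-2.235200: f=-0.218096 → w ← -2.235200 + 0.42·(-0.218096) = -2.326800
w(0.84) ≈ -2.3268

-2.3268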